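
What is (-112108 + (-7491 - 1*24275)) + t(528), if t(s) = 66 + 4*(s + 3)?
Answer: -141684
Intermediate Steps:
t(s) = 78 + 4*s (t(s) = 66 + 4*(3 + s) = 66 + (12 + 4*s) = 78 + 4*s)
(-112108 + (-7491 - 1*24275)) + t(528) = (-112108 + (-7491 - 1*24275)) + (78 + 4*528) = (-112108 + (-7491 - 24275)) + (78 + 2112) = (-112108 - 31766) + 2190 = -143874 + 2190 = -141684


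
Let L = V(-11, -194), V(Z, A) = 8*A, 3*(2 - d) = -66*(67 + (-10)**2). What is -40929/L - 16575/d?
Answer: 31182651/1426288 ≈ 21.863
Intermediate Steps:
d = 3676 (d = 2 - (-22)*(67 + (-10)**2) = 2 - (-22)*(67 + 100) = 2 - (-22)*167 = 2 - 1/3*(-11022) = 2 + 3674 = 3676)
L = -1552 (L = 8*(-194) = -1552)
-40929/L - 16575/d = -40929/(-1552) - 16575/3676 = -40929*(-1/1552) - 16575*1/3676 = 40929/1552 - 16575/3676 = 31182651/1426288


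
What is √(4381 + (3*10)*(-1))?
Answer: √4351 ≈ 65.962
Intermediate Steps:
√(4381 + (3*10)*(-1)) = √(4381 + 30*(-1)) = √(4381 - 30) = √4351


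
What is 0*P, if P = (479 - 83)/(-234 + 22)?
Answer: 0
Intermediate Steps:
P = -99/53 (P = 396/(-212) = 396*(-1/212) = -99/53 ≈ -1.8679)
0*P = 0*(-99/53) = 0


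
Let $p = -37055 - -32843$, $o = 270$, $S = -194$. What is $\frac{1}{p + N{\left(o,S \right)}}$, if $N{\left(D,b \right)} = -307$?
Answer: $- \frac{1}{4519} \approx -0.00022129$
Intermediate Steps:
$p = -4212$ ($p = -37055 + 32843 = -4212$)
$\frac{1}{p + N{\left(o,S \right)}} = \frac{1}{-4212 - 307} = \frac{1}{-4519} = - \frac{1}{4519}$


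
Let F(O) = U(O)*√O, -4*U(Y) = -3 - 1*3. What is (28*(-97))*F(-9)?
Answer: -12222*I ≈ -12222.0*I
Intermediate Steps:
U(Y) = 3/2 (U(Y) = -(-3 - 1*3)/4 = -(-3 - 3)/4 = -¼*(-6) = 3/2)
F(O) = 3*√O/2
(28*(-97))*F(-9) = (28*(-97))*(3*√(-9)/2) = -4074*3*I = -12222*I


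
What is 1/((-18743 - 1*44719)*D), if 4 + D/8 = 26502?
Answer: -1/13452928608 ≈ -7.4333e-11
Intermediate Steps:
D = 211984 (D = -32 + 8*26502 = -32 + 212016 = 211984)
1/((-18743 - 1*44719)*D) = 1/(-18743 - 1*44719*211984) = (1/211984)/(-18743 - 44719) = (1/211984)/(-63462) = -1/63462*1/211984 = -1/13452928608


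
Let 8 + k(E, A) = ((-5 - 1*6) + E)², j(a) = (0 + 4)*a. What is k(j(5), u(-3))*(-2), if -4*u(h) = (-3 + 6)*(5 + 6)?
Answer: -146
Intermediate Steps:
u(h) = -33/4 (u(h) = -(-3 + 6)*(5 + 6)/4 = -3*11/4 = -¼*33 = -33/4)
j(a) = 4*a
k(E, A) = -8 + (-11 + E)² (k(E, A) = -8 + ((-5 - 1*6) + E)² = -8 + ((-5 - 6) + E)² = -8 + (-11 + E)²)
k(j(5), u(-3))*(-2) = (-8 + (-11 + 4*5)²)*(-2) = (-8 + (-11 + 20)²)*(-2) = (-8 + 9²)*(-2) = (-8 + 81)*(-2) = 73*(-2) = -146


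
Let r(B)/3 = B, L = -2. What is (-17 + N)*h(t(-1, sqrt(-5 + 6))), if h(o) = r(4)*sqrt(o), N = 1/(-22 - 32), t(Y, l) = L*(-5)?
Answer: -1838*sqrt(10)/9 ≈ -645.81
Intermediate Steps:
r(B) = 3*B
t(Y, l) = 10 (t(Y, l) = -2*(-5) = 10)
N = -1/54 (N = 1/(-54) = -1/54 ≈ -0.018519)
h(o) = 12*sqrt(o) (h(o) = (3*4)*sqrt(o) = 12*sqrt(o))
(-17 + N)*h(t(-1, sqrt(-5 + 6))) = (-17 - 1/54)*(12*sqrt(10)) = -1838*sqrt(10)/9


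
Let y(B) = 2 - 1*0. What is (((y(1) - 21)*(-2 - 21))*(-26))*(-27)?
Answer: 306774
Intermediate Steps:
y(B) = 2 (y(B) = 2 + 0 = 2)
(((y(1) - 21)*(-2 - 21))*(-26))*(-27) = (((2 - 21)*(-2 - 21))*(-26))*(-27) = (-19*(-23)*(-26))*(-27) = (437*(-26))*(-27) = -11362*(-27) = 306774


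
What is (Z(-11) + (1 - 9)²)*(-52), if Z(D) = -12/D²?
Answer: -402064/121 ≈ -3322.8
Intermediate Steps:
Z(D) = -12/D²
(Z(-11) + (1 - 9)²)*(-52) = (-12/(-11)² + (1 - 9)²)*(-52) = (-12*1/121 + (-8)²)*(-52) = (-12/121 + 64)*(-52) = (7732/121)*(-52) = -402064/121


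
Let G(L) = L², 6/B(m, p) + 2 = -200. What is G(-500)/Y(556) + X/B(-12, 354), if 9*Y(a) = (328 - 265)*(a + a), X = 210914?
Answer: -20727057772/2919 ≈ -7.1007e+6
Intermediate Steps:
B(m, p) = -3/101 (B(m, p) = 6/(-2 - 200) = 6/(-202) = 6*(-1/202) = -3/101)
Y(a) = 14*a (Y(a) = ((328 - 265)*(a + a))/9 = (63*(2*a))/9 = (126*a)/9 = 14*a)
G(-500)/Y(556) + X/B(-12, 354) = (-500)²/((14*556)) + 210914/(-3/101) = 250000/7784 + 210914*(-101/3) = 250000*(1/7784) - 21302314/3 = 31250/973 - 21302314/3 = -20727057772/2919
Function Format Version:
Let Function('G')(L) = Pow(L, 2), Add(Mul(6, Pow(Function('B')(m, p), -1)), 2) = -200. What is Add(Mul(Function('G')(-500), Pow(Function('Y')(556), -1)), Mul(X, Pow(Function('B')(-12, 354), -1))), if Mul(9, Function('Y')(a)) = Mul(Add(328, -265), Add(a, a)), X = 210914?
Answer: Rational(-20727057772, 2919) ≈ -7.1007e+6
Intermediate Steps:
Function('B')(m, p) = Rational(-3, 101) (Function('B')(m, p) = Mul(6, Pow(Add(-2, -200), -1)) = Mul(6, Pow(-202, -1)) = Mul(6, Rational(-1, 202)) = Rational(-3, 101))
Function('Y')(a) = Mul(14, a) (Function('Y')(a) = Mul(Rational(1, 9), Mul(Add(328, -265), Add(a, a))) = Mul(Rational(1, 9), Mul(63, Mul(2, a))) = Mul(Rational(1, 9), Mul(126, a)) = Mul(14, a))
Add(Mul(Function('G')(-500), Pow(Function('Y')(556), -1)), Mul(X, Pow(Function('B')(-12, 354), -1))) = Add(Mul(Pow(-500, 2), Pow(Mul(14, 556), -1)), Mul(210914, Pow(Rational(-3, 101), -1))) = Add(Mul(250000, Pow(7784, -1)), Mul(210914, Rational(-101, 3))) = Add(Mul(250000, Rational(1, 7784)), Rational(-21302314, 3)) = Add(Rational(31250, 973), Rational(-21302314, 3)) = Rational(-20727057772, 2919)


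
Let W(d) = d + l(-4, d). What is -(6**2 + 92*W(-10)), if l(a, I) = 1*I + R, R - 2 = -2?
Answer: 1804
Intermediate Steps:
R = 0 (R = 2 - 2 = 0)
l(a, I) = I (l(a, I) = 1*I + 0 = I + 0 = I)
W(d) = 2*d (W(d) = d + d = 2*d)
-(6**2 + 92*W(-10)) = -(6**2 + 92*(2*(-10))) = -(36 + 92*(-20)) = -(36 - 1840) = -1*(-1804) = 1804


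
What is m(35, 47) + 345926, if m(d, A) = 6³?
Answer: 346142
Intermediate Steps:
m(d, A) = 216
m(35, 47) + 345926 = 216 + 345926 = 346142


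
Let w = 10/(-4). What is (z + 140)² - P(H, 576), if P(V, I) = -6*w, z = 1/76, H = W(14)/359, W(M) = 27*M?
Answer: 113144241/5776 ≈ 19589.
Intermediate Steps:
w = -5/2 (w = 10*(-¼) = -5/2 ≈ -2.5000)
H = 378/359 (H = (27*14)/359 = 378*(1/359) = 378/359 ≈ 1.0529)
z = 1/76 ≈ 0.013158
P(V, I) = 15 (P(V, I) = -6*(-5/2) = 15)
(z + 140)² - P(H, 576) = (1/76 + 140)² - 1*15 = (10641/76)² - 15 = 113230881/5776 - 15 = 113144241/5776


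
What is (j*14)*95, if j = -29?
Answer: -38570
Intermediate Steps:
(j*14)*95 = -29*14*95 = -406*95 = -38570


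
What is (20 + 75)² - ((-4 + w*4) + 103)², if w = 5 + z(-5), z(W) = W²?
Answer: -38936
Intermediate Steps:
w = 30 (w = 5 + (-5)² = 5 + 25 = 30)
(20 + 75)² - ((-4 + w*4) + 103)² = (20 + 75)² - ((-4 + 30*4) + 103)² = 95² - ((-4 + 120) + 103)² = 9025 - (116 + 103)² = 9025 - 1*219² = 9025 - 1*47961 = 9025 - 47961 = -38936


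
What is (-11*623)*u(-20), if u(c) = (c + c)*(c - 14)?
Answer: -9320080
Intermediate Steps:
u(c) = 2*c*(-14 + c) (u(c) = (2*c)*(-14 + c) = 2*c*(-14 + c))
(-11*623)*u(-20) = (-11*623)*(2*(-20)*(-14 - 20)) = -13706*(-20)*(-34) = -6853*1360 = -9320080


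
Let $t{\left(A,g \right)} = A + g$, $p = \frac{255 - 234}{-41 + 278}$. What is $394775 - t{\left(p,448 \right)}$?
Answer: $\frac{31151826}{79} \approx 3.9433 \cdot 10^{5}$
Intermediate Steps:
$p = \frac{7}{79}$ ($p = \frac{21}{237} = 21 \cdot \frac{1}{237} = \frac{7}{79} \approx 0.088608$)
$394775 - t{\left(p,448 \right)} = 394775 - \left(\frac{7}{79} + 448\right) = 394775 - \frac{35399}{79} = \frac{31151826}{79}$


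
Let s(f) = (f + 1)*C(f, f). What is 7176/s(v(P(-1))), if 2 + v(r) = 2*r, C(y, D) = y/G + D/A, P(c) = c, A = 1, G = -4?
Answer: 2392/3 ≈ 797.33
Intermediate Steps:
C(y, D) = D - y/4 (C(y, D) = y/(-4) + D/1 = y*(-¼) + D*1 = -y/4 + D = D - y/4)
v(r) = -2 + 2*r
s(f) = 3*f*(1 + f)/4 (s(f) = (f + 1)*(f - f/4) = (1 + f)*(3*f/4) = 3*f*(1 + f)/4)
7176/s(v(P(-1))) = 7176/((3*(-2 + 2*(-1))*(1 + (-2 + 2*(-1)))/4)) = 7176/((3*(-2 - 2)*(1 + (-2 - 2))/4)) = 7176/(((¾)*(-4)*(1 - 4))) = 7176/(((¾)*(-4)*(-3))) = 7176/9 = 7176*(⅑) = 2392/3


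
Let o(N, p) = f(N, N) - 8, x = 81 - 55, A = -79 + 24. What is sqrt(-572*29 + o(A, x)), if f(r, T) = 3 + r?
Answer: 2*I*sqrt(4162) ≈ 129.03*I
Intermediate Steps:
A = -55
x = 26
o(N, p) = -5 + N (o(N, p) = (3 + N) - 8 = -5 + N)
sqrt(-572*29 + o(A, x)) = sqrt(-572*29 + (-5 - 55)) = sqrt(-16588 - 60) = sqrt(-16648) = 2*I*sqrt(4162)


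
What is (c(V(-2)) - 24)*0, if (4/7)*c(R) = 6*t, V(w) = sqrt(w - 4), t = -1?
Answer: 0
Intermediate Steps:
V(w) = sqrt(-4 + w)
c(R) = -21/2 (c(R) = 7*(6*(-1))/4 = (7/4)*(-6) = -21/2)
(c(V(-2)) - 24)*0 = (-21/2 - 24)*0 = -69/2*0 = 0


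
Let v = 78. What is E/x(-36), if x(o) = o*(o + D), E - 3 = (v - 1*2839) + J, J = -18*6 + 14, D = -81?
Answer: -713/1053 ≈ -0.67711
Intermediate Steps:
J = -94 (J = -108 + 14 = -94)
E = -2852 (E = 3 + ((78 - 1*2839) - 94) = 3 + ((78 - 2839) - 94) = 3 + (-2761 - 94) = 3 - 2855 = -2852)
x(o) = o*(-81 + o) (x(o) = o*(o - 81) = o*(-81 + o))
E/x(-36) = -2852*(-1/(36*(-81 - 36))) = -2852/((-36*(-117))) = -2852/4212 = -2852*1/4212 = -713/1053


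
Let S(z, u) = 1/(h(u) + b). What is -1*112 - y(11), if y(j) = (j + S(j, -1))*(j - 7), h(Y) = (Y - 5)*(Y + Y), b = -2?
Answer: -782/5 ≈ -156.40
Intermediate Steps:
h(Y) = 2*Y*(-5 + Y) (h(Y) = (-5 + Y)*(2*Y) = 2*Y*(-5 + Y))
S(z, u) = 1/(-2 + 2*u*(-5 + u)) (S(z, u) = 1/(2*u*(-5 + u) - 2) = 1/(-2 + 2*u*(-5 + u)))
y(j) = (-7 + j)*(1/10 + j) (y(j) = (j + 1/(2*(-1 - (-5 - 1))))*(j - 7) = (j + 1/(2*(-1 - 1*(-6))))*(-7 + j) = (j + 1/(2*(-1 + 6)))*(-7 + j) = (j + (1/2)/5)*(-7 + j) = (j + (1/2)*(1/5))*(-7 + j) = (j + 1/10)*(-7 + j) = (1/10 + j)*(-7 + j) = (-7 + j)*(1/10 + j))
-1*112 - y(11) = -1*112 - (-7/10 + 11**2 - 69/10*11) = -112 - (-7/10 + 121 - 759/10) = -112 - 1*222/5 = -112 - 222/5 = -782/5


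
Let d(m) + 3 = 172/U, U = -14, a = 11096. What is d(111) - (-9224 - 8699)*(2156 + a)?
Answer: 1662609065/7 ≈ 2.3752e+8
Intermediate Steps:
d(m) = -107/7 (d(m) = -3 + 172/(-14) = -3 + 172*(-1/14) = -3 - 86/7 = -107/7)
d(111) - (-9224 - 8699)*(2156 + a) = -107/7 - (-9224 - 8699)*(2156 + 11096) = -107/7 - (-17923)*13252 = -107/7 - 1*(-237515596) = -107/7 + 237515596 = 1662609065/7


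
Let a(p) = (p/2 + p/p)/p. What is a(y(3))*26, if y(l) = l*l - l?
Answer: 52/3 ≈ 17.333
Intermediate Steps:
y(l) = l² - l
a(p) = (1 + p/2)/p (a(p) = (p*(½) + 1)/p = (p/2 + 1)/p = (1 + p/2)/p)
a(y(3))*26 = ((2 + 3*(-1 + 3))/(2*((3*(-1 + 3)))))*26 = ((2 + 3*2)/(2*((3*2))))*26 = ((½)*(2 + 6)/6)*26 = ((½)*(⅙)*8)*26 = (⅔)*26 = 52/3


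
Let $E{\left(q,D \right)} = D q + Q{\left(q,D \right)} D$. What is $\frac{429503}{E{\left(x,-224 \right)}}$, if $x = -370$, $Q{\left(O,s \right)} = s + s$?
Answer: $\frac{429503}{183232} \approx 2.344$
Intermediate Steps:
$Q{\left(O,s \right)} = 2 s$
$E{\left(q,D \right)} = 2 D^{2} + D q$ ($E{\left(q,D \right)} = D q + 2 D D = D q + 2 D^{2} = 2 D^{2} + D q$)
$\frac{429503}{E{\left(x,-224 \right)}} = \frac{429503}{\left(-224\right) \left(-370 + 2 \left(-224\right)\right)} = \frac{429503}{\left(-224\right) \left(-370 - 448\right)} = \frac{429503}{\left(-224\right) \left(-818\right)} = \frac{429503}{183232}$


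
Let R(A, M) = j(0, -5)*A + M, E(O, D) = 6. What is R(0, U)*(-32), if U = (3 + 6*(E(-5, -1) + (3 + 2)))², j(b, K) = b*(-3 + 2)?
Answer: -152352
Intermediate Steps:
j(b, K) = -b (j(b, K) = b*(-1) = -b)
U = 4761 (U = (3 + 6*(6 + (3 + 2)))² = (3 + 6*(6 + 5))² = (3 + 6*11)² = (3 + 66)² = 69² = 4761)
R(A, M) = M (R(A, M) = (-1*0)*A + M = 0*A + M = 0 + M = M)
R(0, U)*(-32) = 4761*(-32) = -152352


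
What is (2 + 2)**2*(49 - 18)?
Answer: 496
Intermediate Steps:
(2 + 2)**2*(49 - 18) = 4**2*31 = 16*31 = 496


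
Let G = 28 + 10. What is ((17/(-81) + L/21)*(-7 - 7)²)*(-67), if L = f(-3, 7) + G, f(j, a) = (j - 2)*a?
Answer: 71288/81 ≈ 880.10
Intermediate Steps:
f(j, a) = a*(-2 + j) (f(j, a) = (-2 + j)*a = a*(-2 + j))
G = 38
L = 3 (L = 7*(-2 - 3) + 38 = 7*(-5) + 38 = -35 + 38 = 3)
((17/(-81) + L/21)*(-7 - 7)²)*(-67) = ((17/(-81) + 3/21)*(-7 - 7)²)*(-67) = ((17*(-1/81) + 3*(1/21))*(-14)²)*(-67) = ((-17/81 + ⅐)*196)*(-67) = -38/567*196*(-67) = -1064/81*(-67) = 71288/81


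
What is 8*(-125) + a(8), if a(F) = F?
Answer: -992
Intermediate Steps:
8*(-125) + a(8) = 8*(-125) + 8 = -1000 + 8 = -992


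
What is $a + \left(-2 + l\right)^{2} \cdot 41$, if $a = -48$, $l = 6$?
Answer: $608$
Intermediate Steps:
$a + \left(-2 + l\right)^{2} \cdot 41 = -48 + \left(-2 + 6\right)^{2} \cdot 41 = -48 + 4^{2} \cdot 41 = -48 + 16 \cdot 41 = -48 + 656 = 608$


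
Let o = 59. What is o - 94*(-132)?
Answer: 12467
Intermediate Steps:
o - 94*(-132) = 59 - 94*(-132) = 59 + 12408 = 12467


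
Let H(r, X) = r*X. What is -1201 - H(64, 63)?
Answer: -5233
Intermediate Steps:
H(r, X) = X*r
-1201 - H(64, 63) = -1201 - 63*64 = -1201 - 1*4032 = -1201 - 4032 = -5233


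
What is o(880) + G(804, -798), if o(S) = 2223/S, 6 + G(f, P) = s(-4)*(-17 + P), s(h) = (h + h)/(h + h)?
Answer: -720257/880 ≈ -818.47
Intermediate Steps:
s(h) = 1 (s(h) = (2*h)/((2*h)) = (2*h)*(1/(2*h)) = 1)
G(f, P) = -23 + P (G(f, P) = -6 + 1*(-17 + P) = -6 + (-17 + P) = -23 + P)
o(880) + G(804, -798) = 2223/880 + (-23 - 798) = 2223*(1/880) - 821 = 2223/880 - 821 = -720257/880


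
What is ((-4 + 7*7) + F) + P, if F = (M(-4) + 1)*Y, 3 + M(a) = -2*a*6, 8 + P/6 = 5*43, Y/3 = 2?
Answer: 1563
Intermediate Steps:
Y = 6 (Y = 3*2 = 6)
P = 1242 (P = -48 + 6*(5*43) = -48 + 6*215 = -48 + 1290 = 1242)
M(a) = -3 - 12*a (M(a) = -3 - 2*a*6 = -3 - 12*a)
F = 276 (F = ((-3 - 12*(-4)) + 1)*6 = ((-3 + 48) + 1)*6 = (45 + 1)*6 = 46*6 = 276)
((-4 + 7*7) + F) + P = ((-4 + 7*7) + 276) + 1242 = ((-4 + 49) + 276) + 1242 = (45 + 276) + 1242 = 321 + 1242 = 1563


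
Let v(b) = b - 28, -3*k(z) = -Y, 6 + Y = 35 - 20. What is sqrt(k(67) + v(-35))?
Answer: 2*I*sqrt(15) ≈ 7.746*I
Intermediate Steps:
Y = 9 (Y = -6 + (35 - 20) = -6 + 15 = 9)
k(z) = 3 (k(z) = -(-1)*9/3 = -1/3*(-9) = 3)
v(b) = -28 + b
sqrt(k(67) + v(-35)) = sqrt(3 + (-28 - 35)) = sqrt(3 - 63) = sqrt(-60) = 2*I*sqrt(15)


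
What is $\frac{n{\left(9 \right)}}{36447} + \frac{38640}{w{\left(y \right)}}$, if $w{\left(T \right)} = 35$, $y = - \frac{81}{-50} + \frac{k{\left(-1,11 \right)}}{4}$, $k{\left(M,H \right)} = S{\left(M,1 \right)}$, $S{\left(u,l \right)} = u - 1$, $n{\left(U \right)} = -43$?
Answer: $\frac{40237445}{36447} \approx 1104.0$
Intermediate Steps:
$S{\left(u,l \right)} = -1 + u$
$k{\left(M,H \right)} = -1 + M$
$y = \frac{28}{25}$ ($y = - \frac{81}{-50} + \frac{-1 - 1}{4} = \left(-81\right) \left(- \frac{1}{50}\right) - \frac{1}{2} = \frac{81}{50} - \frac{1}{2} = \frac{28}{25} \approx 1.12$)
$\frac{n{\left(9 \right)}}{36447} + \frac{38640}{w{\left(y \right)}} = - \frac{43}{36447} + \frac{38640}{35} = \left(-43\right) \frac{1}{36447} + 38640 \cdot \frac{1}{35} = - \frac{43}{36447} + 1104 = \frac{40237445}{36447}$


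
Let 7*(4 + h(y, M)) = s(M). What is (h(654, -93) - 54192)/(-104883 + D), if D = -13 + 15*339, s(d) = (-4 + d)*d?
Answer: 370351/698677 ≈ 0.53008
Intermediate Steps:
s(d) = d*(-4 + d)
h(y, M) = -4 + M*(-4 + M)/7 (h(y, M) = -4 + (M*(-4 + M))/7 = -4 + M*(-4 + M)/7)
D = 5072 (D = -13 + 5085 = 5072)
(h(654, -93) - 54192)/(-104883 + D) = ((-4 + (⅐)*(-93)*(-4 - 93)) - 54192)/(-104883 + 5072) = ((-4 + (⅐)*(-93)*(-97)) - 54192)/(-99811) = ((-4 + 9021/7) - 54192)*(-1/99811) = (8993/7 - 54192)*(-1/99811) = -370351/7*(-1/99811) = 370351/698677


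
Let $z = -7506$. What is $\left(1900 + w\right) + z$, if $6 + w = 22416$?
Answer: $16804$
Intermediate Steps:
$w = 22410$ ($w = -6 + 22416 = 22410$)
$\left(1900 + w\right) + z = \left(1900 + 22410\right) - 7506 = 24310 - 7506 = 16804$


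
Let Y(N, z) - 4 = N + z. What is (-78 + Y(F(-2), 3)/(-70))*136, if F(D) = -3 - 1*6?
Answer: -371144/35 ≈ -10604.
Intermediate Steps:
F(D) = -9 (F(D) = -3 - 6 = -9)
Y(N, z) = 4 + N + z (Y(N, z) = 4 + (N + z) = 4 + N + z)
(-78 + Y(F(-2), 3)/(-70))*136 = (-78 + (4 - 9 + 3)/(-70))*136 = (-78 - 2*(-1/70))*136 = (-78 + 1/35)*136 = -2729/35*136 = -371144/35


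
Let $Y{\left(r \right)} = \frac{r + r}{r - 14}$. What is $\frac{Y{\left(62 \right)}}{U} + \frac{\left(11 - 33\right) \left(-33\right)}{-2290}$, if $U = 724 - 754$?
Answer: $- \frac{6647}{16488} \approx -0.40314$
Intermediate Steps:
$U = -30$ ($U = 724 - 754 = -30$)
$Y{\left(r \right)} = \frac{2 r}{-14 + r}$
$\frac{Y{\left(62 \right)}}{U} + \frac{\left(11 - 33\right) \left(-33\right)}{-2290} = \frac{2 \cdot 62 \frac{1}{-14 + 62}}{-30} + \frac{\left(11 - 33\right) \left(-33\right)}{-2290} = 2 \cdot 62 \cdot \frac{1}{48} \left(- \frac{1}{30}\right) + \left(-22\right) \left(-33\right) \left(- \frac{1}{2290}\right) = 2 \cdot 62 \cdot \frac{1}{48} \left(- \frac{1}{30}\right) + 726 \left(- \frac{1}{2290}\right) = \frac{31}{12} \left(- \frac{1}{30}\right) - \frac{363}{1145} = - \frac{31}{360} - \frac{363}{1145} = - \frac{6647}{16488}$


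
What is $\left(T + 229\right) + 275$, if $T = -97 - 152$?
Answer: $255$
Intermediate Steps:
$T = -249$ ($T = -97 - 152 = -249$)
$\left(T + 229\right) + 275 = \left(-249 + 229\right) + 275 = -20 + 275 = 255$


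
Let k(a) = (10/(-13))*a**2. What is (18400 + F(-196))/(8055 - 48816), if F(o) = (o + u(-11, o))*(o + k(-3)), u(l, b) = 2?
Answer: -250324/176631 ≈ -1.4172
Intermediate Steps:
k(a) = -10*a**2/13 (k(a) = (10*(-1/13))*a**2 = -10*a**2/13)
F(o) = (2 + o)*(-90/13 + o) (F(o) = (o + 2)*(o - 10/13*(-3)**2) = (2 + o)*(o - 10/13*9) = (2 + o)*(o - 90/13) = (2 + o)*(-90/13 + o))
(18400 + F(-196))/(8055 - 48816) = (18400 + (-180/13 + (-196)**2 - 64/13*(-196)))/(8055 - 48816) = (18400 + (-180/13 + 38416 + 12544/13))/(-40761) = (18400 + 511772/13)*(-1/40761) = (750972/13)*(-1/40761) = -250324/176631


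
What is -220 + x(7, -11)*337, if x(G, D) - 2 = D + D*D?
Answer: 37524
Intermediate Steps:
x(G, D) = 2 + D + D² (x(G, D) = 2 + (D + D*D) = 2 + (D + D²) = 2 + D + D²)
-220 + x(7, -11)*337 = -220 + (2 - 11 + (-11)²)*337 = -220 + (2 - 11 + 121)*337 = -220 + 112*337 = -220 + 37744 = 37524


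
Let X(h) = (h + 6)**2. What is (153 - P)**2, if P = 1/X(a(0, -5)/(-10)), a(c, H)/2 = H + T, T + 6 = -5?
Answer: 104796580729/4477456 ≈ 23405.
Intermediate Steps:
T = -11 (T = -6 - 5 = -11)
a(c, H) = -22 + 2*H (a(c, H) = 2*(H - 11) = 2*(-11 + H) = -22 + 2*H)
X(h) = (6 + h)**2
P = 25/2116 (P = 1/((6 + (-22 + 2*(-5))/(-10))**2) = 1/((6 + (-22 - 10)*(-1/10))**2) = 1/((6 - 32*(-1/10))**2) = 1/((6 + 16/5)**2) = 1/((46/5)**2) = 1/(2116/25) = 25/2116 ≈ 0.011815)
(153 - P)**2 = (153 - 1*25/2116)**2 = (153 - 25/2116)**2 = (323723/2116)**2 = 104796580729/4477456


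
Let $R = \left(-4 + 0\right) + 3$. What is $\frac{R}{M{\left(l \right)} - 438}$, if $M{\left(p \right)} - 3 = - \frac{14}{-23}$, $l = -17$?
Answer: $\frac{23}{9991} \approx 0.0023021$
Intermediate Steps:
$M{\left(p \right)} = \frac{83}{23}$ ($M{\left(p \right)} = 3 - \frac{14}{-23} = 3 - - \frac{14}{23} = 3 + \frac{14}{23} = \frac{83}{23}$)
$R = -1$ ($R = -4 + 3 = -1$)
$\frac{R}{M{\left(l \right)} - 438} = - \frac{1}{\frac{83}{23} - 438} = - \frac{1}{- \frac{9991}{23}} = \left(-1\right) \left(- \frac{23}{9991}\right) = \frac{23}{9991}$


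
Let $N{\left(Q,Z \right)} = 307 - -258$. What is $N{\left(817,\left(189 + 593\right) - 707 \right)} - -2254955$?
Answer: $2255520$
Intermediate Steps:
$N{\left(Q,Z \right)} = 565$ ($N{\left(Q,Z \right)} = 307 + 258 = 565$)
$N{\left(817,\left(189 + 593\right) - 707 \right)} - -2254955 = 565 - -2254955 = 565 + 2254955 = 2255520$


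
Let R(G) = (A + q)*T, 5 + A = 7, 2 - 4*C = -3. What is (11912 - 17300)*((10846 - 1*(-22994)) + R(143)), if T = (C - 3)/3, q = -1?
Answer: -182326777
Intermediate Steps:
C = 5/4 (C = ½ - ¼*(-3) = ½ + ¾ = 5/4 ≈ 1.2500)
A = 2 (A = -5 + 7 = 2)
T = -7/12 (T = (5/4 - 3)/3 = -7/4*⅓ = -7/12 ≈ -0.58333)
R(G) = -7/12 (R(G) = (2 - 1)*(-7/12) = 1*(-7/12) = -7/12)
(11912 - 17300)*((10846 - 1*(-22994)) + R(143)) = (11912 - 17300)*((10846 - 1*(-22994)) - 7/12) = -5388*((10846 + 22994) - 7/12) = -5388*(33840 - 7/12) = -5388*406073/12 = -182326777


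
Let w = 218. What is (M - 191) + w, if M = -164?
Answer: -137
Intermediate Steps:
(M - 191) + w = (-164 - 191) + 218 = -355 + 218 = -137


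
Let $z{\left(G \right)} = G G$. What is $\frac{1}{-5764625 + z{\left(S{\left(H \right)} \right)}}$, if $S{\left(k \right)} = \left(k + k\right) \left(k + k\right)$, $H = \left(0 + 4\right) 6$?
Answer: $- \frac{1}{456209} \approx -2.192 \cdot 10^{-6}$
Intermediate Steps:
$H = 24$ ($H = 4 \cdot 6 = 24$)
$S{\left(k \right)} = 4 k^{2}$ ($S{\left(k \right)} = 2 k 2 k = 4 k^{2}$)
$z{\left(G \right)} = G^{2}$
$\frac{1}{-5764625 + z{\left(S{\left(H \right)} \right)}} = \frac{1}{-5764625 + \left(4 \cdot 24^{2}\right)^{2}} = \frac{1}{-5764625 + \left(4 \cdot 576\right)^{2}} = \frac{1}{-5764625 + 2304^{2}} = \frac{1}{-5764625 + 5308416} = \frac{1}{-456209} = - \frac{1}{456209}$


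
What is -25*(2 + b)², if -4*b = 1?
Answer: -1225/16 ≈ -76.563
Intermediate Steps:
b = -¼ (b = -¼*1 = -¼ ≈ -0.25000)
-25*(2 + b)² = -25*(2 - ¼)² = -25*(7/4)² = -25*49/16 = -1225/16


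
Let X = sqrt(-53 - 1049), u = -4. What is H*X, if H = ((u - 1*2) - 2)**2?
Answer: 64*I*sqrt(1102) ≈ 2124.6*I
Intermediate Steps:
X = I*sqrt(1102) (X = sqrt(-1102) = I*sqrt(1102) ≈ 33.196*I)
H = 64 (H = ((-4 - 1*2) - 2)**2 = ((-4 - 2) - 2)**2 = (-6 - 2)**2 = (-8)**2 = 64)
H*X = 64*(I*sqrt(1102)) = 64*I*sqrt(1102)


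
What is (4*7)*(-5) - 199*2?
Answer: -538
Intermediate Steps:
(4*7)*(-5) - 199*2 = 28*(-5) - 398 = -140 - 398 = -538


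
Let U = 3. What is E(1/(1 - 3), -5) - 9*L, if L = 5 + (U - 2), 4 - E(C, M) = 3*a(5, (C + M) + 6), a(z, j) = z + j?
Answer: -133/2 ≈ -66.500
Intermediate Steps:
a(z, j) = j + z
E(C, M) = -29 - 3*C - 3*M (E(C, M) = 4 - 3*(((C + M) + 6) + 5) = 4 - 3*((6 + C + M) + 5) = 4 - 3*(11 + C + M) = 4 - (33 + 3*C + 3*M) = 4 + (-33 - 3*C - 3*M) = -29 - 3*C - 3*M)
L = 6 (L = 5 + (3 - 2) = 5 + 1 = 6)
E(1/(1 - 3), -5) - 9*L = (-29 - 3/(1 - 3) - 3*(-5)) - 9*6 = (-29 - 3/(-2) + 15) - 54 = (-29 - 3*(-1/2) + 15) - 54 = (-29 + 3/2 + 15) - 54 = -25/2 - 54 = -133/2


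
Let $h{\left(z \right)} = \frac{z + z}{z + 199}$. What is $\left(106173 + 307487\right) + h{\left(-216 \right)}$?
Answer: $\frac{7032652}{17} \approx 4.1369 \cdot 10^{5}$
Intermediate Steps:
$h{\left(z \right)} = \frac{2 z}{199 + z}$
$\left(106173 + 307487\right) + h{\left(-216 \right)} = \left(106173 + 307487\right) + 2 \left(-216\right) \frac{1}{199 - 216} = 413660 + 2 \left(-216\right) \frac{1}{-17} = 413660 + 2 \left(-216\right) \left(- \frac{1}{17}\right) = 413660 + \frac{432}{17} = \frac{7032652}{17}$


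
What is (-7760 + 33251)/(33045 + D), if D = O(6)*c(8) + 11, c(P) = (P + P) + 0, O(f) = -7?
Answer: 879/1136 ≈ 0.77377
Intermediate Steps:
c(P) = 2*P (c(P) = 2*P + 0 = 2*P)
D = -101 (D = -14*8 + 11 = -7*16 + 11 = -112 + 11 = -101)
(-7760 + 33251)/(33045 + D) = (-7760 + 33251)/(33045 - 101) = 25491/32944 = 25491*(1/32944) = 879/1136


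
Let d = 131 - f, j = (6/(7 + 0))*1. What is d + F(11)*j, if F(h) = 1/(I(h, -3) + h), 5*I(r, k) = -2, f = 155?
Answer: -8874/371 ≈ -23.919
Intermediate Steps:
I(r, k) = -⅖ (I(r, k) = (⅕)*(-2) = -⅖)
F(h) = 1/(-⅖ + h)
j = 6/7 (j = (6/7)*1 = 6/7 ≈ 0.85714)
d = -24 (d = 131 - 1*155 = 131 - 155 = -24)
d + F(11)*j = -24 + (5/(-2 + 5*11))*(6/7) = -24 + (5/(-2 + 55))*(6/7) = -24 + (5/53)*(6/7) = -24 + 30/371 = -8874/371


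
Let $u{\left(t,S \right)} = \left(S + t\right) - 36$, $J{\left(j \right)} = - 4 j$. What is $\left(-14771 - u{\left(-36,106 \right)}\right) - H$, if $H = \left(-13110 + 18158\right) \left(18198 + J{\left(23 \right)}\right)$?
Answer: $-91413893$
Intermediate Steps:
$u{\left(t,S \right)} = -36 + S + t$
$H = 91399088$ ($H = \left(-13110 + 18158\right) \left(18198 - 92\right) = 5048 \left(18198 - 92\right) = 5048 \cdot 18106 = 91399088$)
$\left(-14771 - u{\left(-36,106 \right)}\right) - H = \left(-14771 - \left(-36 + 106 - 36\right)\right) - 91399088 = \left(-14771 - 34\right) - 91399088 = -14805 - 91399088 = -91413893$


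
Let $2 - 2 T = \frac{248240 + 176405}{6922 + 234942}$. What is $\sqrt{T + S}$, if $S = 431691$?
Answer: $\frac{\sqrt{128842608291827}}{17276} \approx 657.03$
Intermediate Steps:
$T = \frac{59083}{483728}$ ($T = 1 - \frac{\left(248240 + 176405\right) \frac{1}{6922 + 234942}}{2} = 1 - \frac{424645 \cdot \frac{1}{241864}}{2} = 1 - \frac{424645}{483728} = \frac{59083}{483728} \approx 0.12214$)
$\sqrt{T + S} = \sqrt{\frac{59083}{483728} + 431691} = \sqrt{\frac{208821083131}{483728}} = \frac{\sqrt{128842608291827}}{17276}$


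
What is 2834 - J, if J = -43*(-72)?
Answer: -262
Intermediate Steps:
J = 3096
2834 - J = 2834 - 1*3096 = 2834 - 3096 = -262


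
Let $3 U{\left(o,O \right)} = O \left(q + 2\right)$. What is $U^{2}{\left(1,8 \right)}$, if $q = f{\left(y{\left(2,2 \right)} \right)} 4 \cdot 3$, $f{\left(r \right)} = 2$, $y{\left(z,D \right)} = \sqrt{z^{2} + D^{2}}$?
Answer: $\frac{43264}{9} \approx 4807.1$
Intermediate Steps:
$y{\left(z,D \right)} = \sqrt{D^{2} + z^{2}}$
$q = 24$ ($q = 2 \cdot 4 \cdot 3 = 8 \cdot 3 = 24$)
$U{\left(o,O \right)} = \frac{26 O}{3}$ ($U{\left(o,O \right)} = \frac{O \left(24 + 2\right)}{3} = \frac{O 26}{3} = \frac{26 O}{3}$)
$U^{2}{\left(1,8 \right)} = \left(\frac{26}{3} \cdot 8\right)^{2} = \left(\frac{208}{3}\right)^{2} = \frac{43264}{9}$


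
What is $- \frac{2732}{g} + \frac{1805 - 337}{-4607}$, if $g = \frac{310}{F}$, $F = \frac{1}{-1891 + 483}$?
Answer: $- \frac{157041579}{502715840} \approx -0.31239$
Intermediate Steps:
$F = - \frac{1}{1408}$ ($F = \frac{1}{-1408} = - \frac{1}{1408} \approx -0.00071023$)
$g = -436480$ ($g = \frac{310}{- \frac{1}{1408}} = 310 \left(-1408\right) = -436480$)
$- \frac{2732}{g} + \frac{1805 - 337}{-4607} = - \frac{2732}{-436480} + \frac{1805 - 337}{-4607} = \left(-2732\right) \left(- \frac{1}{436480}\right) + 1468 \left(- \frac{1}{4607}\right) = \frac{683}{109120} - \frac{1468}{4607} = - \frac{157041579}{502715840}$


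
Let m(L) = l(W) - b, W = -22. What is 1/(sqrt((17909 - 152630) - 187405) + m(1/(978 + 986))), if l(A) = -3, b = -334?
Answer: 331/431687 - 7*I*sqrt(6574)/431687 ≈ 0.00076676 - 0.0013148*I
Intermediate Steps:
m(L) = 331 (m(L) = -3 - 1*(-334) = -3 + 334 = 331)
1/(sqrt((17909 - 152630) - 187405) + m(1/(978 + 986))) = 1/(sqrt((17909 - 152630) - 187405) + 331) = 1/(sqrt(-134721 - 187405) + 331) = 1/(sqrt(-322126) + 331) = 1/(7*I*sqrt(6574) + 331) = 1/(331 + 7*I*sqrt(6574))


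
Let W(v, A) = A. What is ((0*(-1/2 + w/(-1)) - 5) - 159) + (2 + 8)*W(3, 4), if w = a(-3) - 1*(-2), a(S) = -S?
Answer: -124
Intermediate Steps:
w = 5 (w = -1*(-3) - 1*(-2) = 3 + 2 = 5)
((0*(-1/2 + w/(-1)) - 5) - 159) + (2 + 8)*W(3, 4) = ((0*(-1/2 + 5/(-1)) - 5) - 159) + (2 + 8)*4 = ((0*(-1*½ + 5*(-1)) - 5) - 159) + 10*4 = ((0*(-½ - 5) - 5) - 159) + 40 = ((0*(-11/2) - 5) - 159) + 40 = ((0 - 5) - 159) + 40 = (-5 - 159) + 40 = -164 + 40 = -124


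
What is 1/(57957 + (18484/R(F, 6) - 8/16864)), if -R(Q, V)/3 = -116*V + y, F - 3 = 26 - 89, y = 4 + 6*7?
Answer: 2055300/119138503261 ≈ 1.7251e-5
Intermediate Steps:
y = 46 (y = 4 + 42 = 46)
F = -60 (F = 3 + (26 - 89) = 3 - 63 = -60)
R(Q, V) = -138 + 348*V (R(Q, V) = -3*(-116*V + 46) = -3*(46 - 116*V) = -138 + 348*V)
1/(57957 + (18484/R(F, 6) - 8/16864)) = 1/(57957 + (18484/(-138 + 348*6) - 8/16864)) = 1/(57957 + (18484/(-138 + 2088) - 8*1/16864)) = 1/(57957 + (18484/1950 - 1/2108)) = 1/(57957 + (18484*(1/1950) - 1/2108)) = 1/(57957 + (9242/975 - 1/2108)) = 1/(57957 + 19481161/2055300) = 1/(119138503261/2055300) = 2055300/119138503261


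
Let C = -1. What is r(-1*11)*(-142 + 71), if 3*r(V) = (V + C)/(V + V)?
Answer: -142/11 ≈ -12.909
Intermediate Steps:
r(V) = (-1 + V)/(6*V) (r(V) = ((V - 1)/(V + V))/3 = ((-1 + V)/((2*V)))/3 = ((-1 + V)*(1/(2*V)))/3 = ((-1 + V)/(2*V))/3 = (-1 + V)/(6*V))
r(-1*11)*(-142 + 71) = ((-1 - 1*11)/(6*((-1*11))))*(-142 + 71) = ((1/6)*(-1 - 11)/(-11))*(-71) = ((1/6)*(-1/11)*(-12))*(-71) = (2/11)*(-71) = -142/11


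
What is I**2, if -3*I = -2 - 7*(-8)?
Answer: 324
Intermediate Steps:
I = -18 (I = -(-2 - 7*(-8))/3 = -(-2 + 56)/3 = -1/3*54 = -18)
I**2 = (-18)**2 = 324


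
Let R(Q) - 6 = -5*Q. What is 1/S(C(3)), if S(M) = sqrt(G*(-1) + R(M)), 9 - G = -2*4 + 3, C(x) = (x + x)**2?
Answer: -I*sqrt(47)/94 ≈ -0.072932*I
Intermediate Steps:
R(Q) = 6 - 5*Q
C(x) = 4*x**2 (C(x) = (2*x)**2 = 4*x**2)
G = 14 (G = 9 - (-2*4 + 3) = 9 - (-8 + 3) = 9 - 1*(-5) = 9 + 5 = 14)
S(M) = sqrt(-8 - 5*M) (S(M) = sqrt(14*(-1) + (6 - 5*M)) = sqrt(-14 + (6 - 5*M)) = sqrt(-8 - 5*M))
1/S(C(3)) = 1/(sqrt(-8 - 20*3**2)) = 1/(sqrt(-8 - 20*9)) = 1/(sqrt(-8 - 5*36)) = 1/(sqrt(-8 - 180)) = 1/(sqrt(-188)) = 1/(2*I*sqrt(47)) = -I*sqrt(47)/94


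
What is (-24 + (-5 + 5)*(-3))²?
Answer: 576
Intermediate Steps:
(-24 + (-5 + 5)*(-3))² = (-24 + 0*(-3))² = (-24 + 0)² = (-24)² = 576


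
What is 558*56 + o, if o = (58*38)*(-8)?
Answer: 13616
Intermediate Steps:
o = -17632 (o = 2204*(-8) = -17632)
558*56 + o = 558*56 - 17632 = 31248 - 17632 = 13616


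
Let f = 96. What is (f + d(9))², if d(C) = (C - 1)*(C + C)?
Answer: 57600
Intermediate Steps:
d(C) = 2*C*(-1 + C) (d(C) = (-1 + C)*(2*C) = 2*C*(-1 + C))
(f + d(9))² = (96 + 2*9*(-1 + 9))² = (96 + 2*9*8)² = (96 + 144)² = 240² = 57600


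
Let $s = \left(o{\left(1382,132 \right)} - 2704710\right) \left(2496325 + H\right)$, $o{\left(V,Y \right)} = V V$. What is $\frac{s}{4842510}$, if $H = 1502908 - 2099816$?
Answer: $- \frac{251605006627}{807085} \approx -3.1175 \cdot 10^{5}$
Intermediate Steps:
$H = -596908$ ($H = 1502908 - 2099816 = -596908$)
$o{\left(V,Y \right)} = V^{2}$
$s = -1509630039762$ ($s = \left(1382^{2} - 2704710\right) \left(2496325 - 596908\right) = \left(1909924 - 2704710\right) 1899417 = \left(-794786\right) 1899417 = -1509630039762$)
$\frac{s}{4842510} = - \frac{1509630039762}{4842510} = \left(-1509630039762\right) \frac{1}{4842510} = - \frac{251605006627}{807085}$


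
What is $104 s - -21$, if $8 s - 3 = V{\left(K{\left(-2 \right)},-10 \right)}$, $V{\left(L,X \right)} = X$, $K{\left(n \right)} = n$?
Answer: $-70$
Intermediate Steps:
$s = - \frac{7}{8}$ ($s = \frac{3}{8} + \frac{1}{8} \left(-10\right) = \frac{3}{8} - \frac{5}{4} = - \frac{7}{8} \approx -0.875$)
$104 s - -21 = 104 \left(- \frac{7}{8}\right) - -21 = -91 + 21 = -70$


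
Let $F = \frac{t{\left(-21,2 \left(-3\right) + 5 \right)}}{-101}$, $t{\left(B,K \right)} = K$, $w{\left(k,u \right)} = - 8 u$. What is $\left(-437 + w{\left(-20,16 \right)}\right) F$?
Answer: $- \frac{565}{101} \approx -5.5941$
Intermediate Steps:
$F = \frac{1}{101}$ ($F = \frac{2 \left(-3\right) + 5}{-101} = \left(-6 + 5\right) \left(- \frac{1}{101}\right) = \left(-1\right) \left(- \frac{1}{101}\right) = \frac{1}{101} \approx 0.009901$)
$\left(-437 + w{\left(-20,16 \right)}\right) F = \left(-437 - 128\right) \frac{1}{101} = \left(-565\right) \frac{1}{101} = - \frac{565}{101}$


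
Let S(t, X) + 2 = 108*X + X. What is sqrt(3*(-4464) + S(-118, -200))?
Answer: I*sqrt(35194) ≈ 187.6*I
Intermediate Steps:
S(t, X) = -2 + 109*X (S(t, X) = -2 + (108*X + X) = -2 + 109*X)
sqrt(3*(-4464) + S(-118, -200)) = sqrt(3*(-4464) + (-2 + 109*(-200))) = sqrt(-13392 + (-2 - 21800)) = sqrt(-13392 - 21802) = sqrt(-35194) = I*sqrt(35194)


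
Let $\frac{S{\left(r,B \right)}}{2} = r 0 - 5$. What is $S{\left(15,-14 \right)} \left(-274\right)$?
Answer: $2740$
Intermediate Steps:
$S{\left(r,B \right)} = -10$ ($S{\left(r,B \right)} = 2 \left(r 0 - 5\right) = 2 \left(0 - 5\right) = 2 \left(-5\right) = -10$)
$S{\left(15,-14 \right)} \left(-274\right) = \left(-10\right) \left(-274\right) = 2740$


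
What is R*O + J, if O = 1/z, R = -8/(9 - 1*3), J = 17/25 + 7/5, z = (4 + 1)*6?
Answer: 458/225 ≈ 2.0356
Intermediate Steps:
z = 30 (z = 5*6 = 30)
J = 52/25 (J = 17*(1/25) + 7*(⅕) = 17/25 + 7/5 = 52/25 ≈ 2.0800)
R = -4/3 (R = -8/(9 - 3) = -8/6 = -8*⅙ = -4/3 ≈ -1.3333)
O = 1/30 ≈ 0.033333
R*O + J = -4/3*1/30 + 52/25 = -2/45 + 52/25 = 458/225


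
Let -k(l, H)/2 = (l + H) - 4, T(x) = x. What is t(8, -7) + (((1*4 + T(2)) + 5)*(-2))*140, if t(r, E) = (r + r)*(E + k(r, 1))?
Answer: -3352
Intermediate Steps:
k(l, H) = 8 - 2*H - 2*l (k(l, H) = -2*((l + H) - 4) = -2*((H + l) - 4) = -2*(-4 + H + l) = 8 - 2*H - 2*l)
t(r, E) = 2*r*(6 + E - 2*r) (t(r, E) = (r + r)*(E + (8 - 2*1 - 2*r)) = (2*r)*(E + (8 - 2 - 2*r)) = (2*r)*(E + (6 - 2*r)) = (2*r)*(6 + E - 2*r) = 2*r*(6 + E - 2*r))
t(8, -7) + (((1*4 + T(2)) + 5)*(-2))*140 = 2*8*(6 - 7 - 2*8) + (((1*4 + 2) + 5)*(-2))*140 = 2*8*(6 - 7 - 16) + (((4 + 2) + 5)*(-2))*140 = 2*8*(-17) + ((6 + 5)*(-2))*140 = -272 + (11*(-2))*140 = -272 - 22*140 = -272 - 3080 = -3352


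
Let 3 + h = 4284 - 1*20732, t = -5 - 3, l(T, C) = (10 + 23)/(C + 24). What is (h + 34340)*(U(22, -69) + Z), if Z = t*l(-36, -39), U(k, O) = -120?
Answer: -9159168/5 ≈ -1.8318e+6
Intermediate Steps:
l(T, C) = 33/(24 + C)
t = -8
h = -16451 (h = -3 + (4284 - 1*20732) = -3 + (4284 - 20732) = -3 - 16448 = -16451)
Z = 88/5 (Z = -264/(24 - 39) = -264/(-15) = -264*(-1)/15 = -8*(-11/5) = 88/5 ≈ 17.600)
(h + 34340)*(U(22, -69) + Z) = (-16451 + 34340)*(-120 + 88/5) = 17889*(-512/5) = -9159168/5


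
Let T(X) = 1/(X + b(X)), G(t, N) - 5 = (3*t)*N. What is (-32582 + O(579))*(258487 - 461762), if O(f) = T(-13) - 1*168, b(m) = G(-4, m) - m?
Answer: 1071818052975/161 ≈ 6.6573e+9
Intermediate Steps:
G(t, N) = 5 + 3*N*t (G(t, N) = 5 + (3*t)*N = 5 + 3*N*t)
b(m) = 5 - 13*m (b(m) = (5 + 3*m*(-4)) - m = (5 - 12*m) - m = 5 - 13*m)
T(X) = 1/(5 - 12*X) (T(X) = 1/(X + (5 - 13*X)) = 1/(5 - 12*X))
O(f) = -27047/161 (O(f) = 1/(5 - 12*(-13)) - 1*168 = 1/(5 + 156) - 168 = 1/161 - 168 = -27047/161)
(-32582 + O(579))*(258487 - 461762) = (-32582 - 27047/161)*(258487 - 461762) = -5272749/161*(-203275) = 1071818052975/161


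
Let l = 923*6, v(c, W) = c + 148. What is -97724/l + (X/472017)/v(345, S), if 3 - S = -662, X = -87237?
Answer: -291554949325/16522011051 ≈ -17.646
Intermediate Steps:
S = 665 (S = 3 - 1*(-662) = 3 + 662 = 665)
v(c, W) = 148 + c
l = 5538
-97724/l + (X/472017)/v(345, S) = -97724/5538 + (-87237/472017)/(148 + 345) = -97724*1/5538 - 87237*1/472017/493 = -48862/2769 - 29079/157339*1/493 = -48862/2769 - 29079/77568127 = -291554949325/16522011051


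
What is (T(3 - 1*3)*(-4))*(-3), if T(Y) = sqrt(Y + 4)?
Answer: 24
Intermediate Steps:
T(Y) = sqrt(4 + Y)
(T(3 - 1*3)*(-4))*(-3) = (sqrt(4 + (3 - 1*3))*(-4))*(-3) = (sqrt(4 + (3 - 3))*(-4))*(-3) = (sqrt(4 + 0)*(-4))*(-3) = (sqrt(4)*(-4))*(-3) = (2*(-4))*(-3) = -8*(-3) = 24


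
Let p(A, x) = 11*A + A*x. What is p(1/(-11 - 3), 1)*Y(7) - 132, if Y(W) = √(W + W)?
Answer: -132 - 6*√14/7 ≈ -135.21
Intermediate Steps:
Y(W) = √2*√W (Y(W) = √(2*W) = √2*√W)
p(1/(-11 - 3), 1)*Y(7) - 132 = ((11 + 1)/(-11 - 3))*(√2*√7) - 132 = (12/(-14))*√14 - 132 = (-1/14*12)*√14 - 132 = -6*√14/7 - 132 = -132 - 6*√14/7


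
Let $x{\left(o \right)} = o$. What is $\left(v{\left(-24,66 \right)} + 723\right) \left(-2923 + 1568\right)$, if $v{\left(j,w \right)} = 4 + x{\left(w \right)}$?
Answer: $-1074515$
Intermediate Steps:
$v{\left(j,w \right)} = 4 + w$
$\left(v{\left(-24,66 \right)} + 723\right) \left(-2923 + 1568\right) = \left(\left(4 + 66\right) + 723\right) \left(-2923 + 1568\right) = \left(70 + 723\right) \left(-1355\right) = 793 \left(-1355\right) = -1074515$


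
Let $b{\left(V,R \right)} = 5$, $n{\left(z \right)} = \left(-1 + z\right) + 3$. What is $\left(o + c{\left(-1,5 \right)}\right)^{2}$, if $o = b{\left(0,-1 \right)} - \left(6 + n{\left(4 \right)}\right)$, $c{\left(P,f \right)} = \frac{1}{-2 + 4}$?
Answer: $\frac{169}{4} \approx 42.25$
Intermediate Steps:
$n{\left(z \right)} = 2 + z$
$c{\left(P,f \right)} = \frac{1}{2}$
$o = -7$ ($o = 5 - \left(6 + \left(2 + 4\right)\right) = 5 - \left(6 + 6\right) = 5 - 12 = -7$)
$\left(o + c{\left(-1,5 \right)}\right)^{2} = \left(-7 + \frac{1}{2}\right)^{2} = \left(- \frac{13}{2}\right)^{2} = \frac{169}{4}$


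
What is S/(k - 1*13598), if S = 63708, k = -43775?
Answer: -63708/57373 ≈ -1.1104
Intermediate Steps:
S/(k - 1*13598) = 63708/(-43775 - 1*13598) = 63708/(-43775 - 13598) = 63708/(-57373) = 63708*(-1/57373) = -63708/57373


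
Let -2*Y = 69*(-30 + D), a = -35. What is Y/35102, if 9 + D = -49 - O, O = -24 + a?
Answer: 2001/70204 ≈ 0.028503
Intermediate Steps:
O = -59 (O = -24 - 35 = -59)
D = 1 (D = -9 + (-49 - 1*(-59)) = -9 + (-49 + 59) = -9 + 10 = 1)
Y = 2001/2 (Y = -69*(-30 + 1)/2 = -69*(-29)/2 = -½*(-2001) = 2001/2 ≈ 1000.5)
Y/35102 = (2001/2)/35102 = (2001/2)*(1/35102) = 2001/70204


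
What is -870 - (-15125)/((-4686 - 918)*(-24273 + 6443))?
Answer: -17385958655/19983864 ≈ -870.00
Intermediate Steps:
-870 - (-15125)/((-4686 - 918)*(-24273 + 6443)) = -870 - (-15125)/((-5604*(-17830))) = -870 - (-15125)/99919320 = -870 - 1*(-3025/19983864) = -870 + 3025/19983864 = -17385958655/19983864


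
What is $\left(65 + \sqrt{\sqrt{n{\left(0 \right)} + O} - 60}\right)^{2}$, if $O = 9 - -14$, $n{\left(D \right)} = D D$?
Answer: $\left(65 + i \sqrt{60 - \sqrt{23}}\right)^{2} \approx 4169.8 + 965.89 i$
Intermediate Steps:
$n{\left(D \right)} = D^{2}$
$O = 23$ ($O = 9 + 14 = 23$)
$\left(65 + \sqrt{\sqrt{n{\left(0 \right)} + O} - 60}\right)^{2} = \left(65 + \sqrt{\sqrt{0^{2} + 23} - 60}\right)^{2} = \left(65 + \sqrt{\sqrt{0 + 23} - 60}\right)^{2} = \left(65 + \sqrt{\sqrt{23} - 60}\right)^{2} = \left(65 + \sqrt{-60 + \sqrt{23}}\right)^{2}$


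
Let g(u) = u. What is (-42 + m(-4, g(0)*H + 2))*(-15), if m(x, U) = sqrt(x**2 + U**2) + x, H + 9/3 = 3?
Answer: 690 - 30*sqrt(5) ≈ 622.92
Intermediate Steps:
H = 0 (H = -3 + 3 = 0)
m(x, U) = x + sqrt(U**2 + x**2) (m(x, U) = sqrt(U**2 + x**2) + x = x + sqrt(U**2 + x**2))
(-42 + m(-4, g(0)*H + 2))*(-15) = (-42 + (-4 + sqrt((0*0 + 2)**2 + (-4)**2)))*(-15) = (-42 + (-4 + sqrt((0 + 2)**2 + 16)))*(-15) = (-42 + (-4 + sqrt(2**2 + 16)))*(-15) = (-42 + (-4 + sqrt(4 + 16)))*(-15) = (-42 + (-4 + sqrt(20)))*(-15) = (-42 + (-4 + 2*sqrt(5)))*(-15) = (-46 + 2*sqrt(5))*(-15) = 690 - 30*sqrt(5)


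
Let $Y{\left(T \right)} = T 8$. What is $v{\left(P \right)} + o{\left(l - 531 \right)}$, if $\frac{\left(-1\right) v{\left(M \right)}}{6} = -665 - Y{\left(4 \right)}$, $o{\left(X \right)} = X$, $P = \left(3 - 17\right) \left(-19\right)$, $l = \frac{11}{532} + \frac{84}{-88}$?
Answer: $\frac{21360187}{5852} \approx 3650.1$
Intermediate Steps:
$Y{\left(T \right)} = 8 T$
$l = - \frac{5465}{5852}$ ($l = 11 \cdot \frac{1}{532} + 84 \left(- \frac{1}{88}\right) = \frac{11}{532} - \frac{21}{22} = - \frac{5465}{5852} \approx -0.93387$)
$P = 266$ ($P = \left(-14\right) \left(-19\right) = 266$)
$v{\left(M \right)} = 4182$ ($v{\left(M \right)} = - 6 \left(-665 - 8 \cdot 4\right) = - 6 \left(-665 - 32\right) = \left(-6\right) \left(-697\right) = 4182$)
$v{\left(P \right)} + o{\left(l - 531 \right)} = 4182 - \frac{3112877}{5852} = \frac{21360187}{5852}$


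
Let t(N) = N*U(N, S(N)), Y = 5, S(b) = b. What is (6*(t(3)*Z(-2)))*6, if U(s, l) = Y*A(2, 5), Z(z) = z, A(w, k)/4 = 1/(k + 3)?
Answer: -540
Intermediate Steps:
A(w, k) = 4/(3 + k) (A(w, k) = 4/(k + 3) = 4/(3 + k))
U(s, l) = 5/2 (U(s, l) = 5*(4/(3 + 5)) = 5*(4/8) = 5*(4*(⅛)) = 5*(½) = 5/2)
t(N) = 5*N/2 (t(N) = N*(5/2) = 5*N/2)
(6*(t(3)*Z(-2)))*6 = (6*(((5/2)*3)*(-2)))*6 = (6*((15/2)*(-2)))*6 = (6*(-15))*6 = -90*6 = -540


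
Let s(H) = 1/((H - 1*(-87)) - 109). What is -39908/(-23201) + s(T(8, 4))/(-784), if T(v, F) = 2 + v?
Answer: 375477665/218275008 ≈ 1.7202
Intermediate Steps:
s(H) = 1/(-22 + H) (s(H) = 1/((H + 87) - 109) = 1/((87 + H) - 109) = 1/(-22 + H))
-39908/(-23201) + s(T(8, 4))/(-784) = -39908/(-23201) + 1/((-22 + (2 + 8))*(-784)) = -39908*(-1/23201) - 1/784/(-22 + 10) = 39908/23201 - 1/784/(-12) = 39908/23201 - 1/12*(-1/784) = 39908/23201 + 1/9408 = 375477665/218275008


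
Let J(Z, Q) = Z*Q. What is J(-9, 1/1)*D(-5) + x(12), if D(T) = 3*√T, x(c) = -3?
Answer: -3 - 27*I*√5 ≈ -3.0 - 60.374*I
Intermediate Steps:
J(Z, Q) = Q*Z
J(-9, 1/1)*D(-5) + x(12) = (-9/1)*(3*√(-5)) - 3 = (1*(-9))*(3*(I*√5)) - 3 = -27*I*√5 - 3 = -3 - 27*I*√5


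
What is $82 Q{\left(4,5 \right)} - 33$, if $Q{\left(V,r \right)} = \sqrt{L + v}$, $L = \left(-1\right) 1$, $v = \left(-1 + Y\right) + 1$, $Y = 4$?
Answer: $-33 + 82 \sqrt{3} \approx 109.03$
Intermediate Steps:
$v = 4$ ($v = \left(-1 + 4\right) + 1 = 3 + 1 = 4$)
$L = -1$
$Q{\left(V,r \right)} = \sqrt{3}$ ($Q{\left(V,r \right)} = \sqrt{-1 + 4} = \sqrt{3}$)
$82 Q{\left(4,5 \right)} - 33 = 82 \sqrt{3} - 33 = -33 + 82 \sqrt{3}$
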